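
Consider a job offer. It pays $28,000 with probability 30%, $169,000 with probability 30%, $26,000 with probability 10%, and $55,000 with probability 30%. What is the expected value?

$78,200

EV = 0.3 × 28000 + 0.3 × 169000 + 0.1 × 26000 + 0.3 × 55000 = 8400 + 50700 + 2600 + 16500 = 78200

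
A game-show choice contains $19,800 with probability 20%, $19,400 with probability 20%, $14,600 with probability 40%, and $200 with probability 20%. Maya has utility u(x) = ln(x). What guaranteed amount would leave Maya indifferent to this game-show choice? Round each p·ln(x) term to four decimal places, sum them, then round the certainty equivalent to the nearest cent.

E[u] = 0.2·ln(19800) + 0.2·ln(19400) + 0.4·ln(14600) + 0.2·ln(200) = 1.9787 + 1.9746 + 3.8355 + 1.0597 = 8.8485
CE = e^8.8485 ≈ 6963.94

$6,963.94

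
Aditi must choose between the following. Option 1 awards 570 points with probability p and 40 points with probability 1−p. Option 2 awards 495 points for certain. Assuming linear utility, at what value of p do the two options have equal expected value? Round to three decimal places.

p·570 + (1−p)·40 = 495
530p + 40 = 495
p = (495 − 40) / 530

p = 0.858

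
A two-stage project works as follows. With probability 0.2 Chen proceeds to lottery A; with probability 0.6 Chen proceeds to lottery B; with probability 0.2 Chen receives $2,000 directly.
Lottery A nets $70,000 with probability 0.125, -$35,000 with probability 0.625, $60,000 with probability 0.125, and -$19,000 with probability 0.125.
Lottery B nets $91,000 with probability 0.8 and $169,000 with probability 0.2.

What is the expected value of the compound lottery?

$62,760

EV(A) = 0.125 × 70000 + 0.625 × (-35000) + 0.125 × 60000 + 0.125 × (-19000) = 8750 − 21875 + 7500 − 2375 = -8000
EV(B) = 0.8 × 91000 + 0.2 × 169000 = 72800 + 33800 = 106600
Branch C: 2000 (certain)
Overall = 0.2 × (-8000) + 0.6 × 106600 + 0.2 × 2000 = -1600 + 63960 + 400 = 62760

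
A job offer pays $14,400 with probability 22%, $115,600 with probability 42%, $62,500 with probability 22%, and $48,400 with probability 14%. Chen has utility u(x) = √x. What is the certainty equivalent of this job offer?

$65,025

E[u] = 0.22·√14400 + 0.42·√115600 + 0.22·√62500 + 0.14·√48400 = 0.22·120 + 0.42·340 + 0.22·250 + 0.14·220 = 255
CE = (255)² = 65025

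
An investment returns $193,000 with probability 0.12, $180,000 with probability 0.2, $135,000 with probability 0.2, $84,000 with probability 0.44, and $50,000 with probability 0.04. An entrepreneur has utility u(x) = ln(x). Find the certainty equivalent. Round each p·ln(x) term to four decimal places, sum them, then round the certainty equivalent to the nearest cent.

$116,424.70

E[u] = 0.12·ln(193000) + 0.2·ln(180000) + 0.2·ln(135000) + 0.44·ln(84000) + 0.04·ln(50000) = 1.4605 + 2.4201 + 2.3626 + 4.9890 + 0.4328 = 11.6650
CE = e^11.6650 ≈ 116424.70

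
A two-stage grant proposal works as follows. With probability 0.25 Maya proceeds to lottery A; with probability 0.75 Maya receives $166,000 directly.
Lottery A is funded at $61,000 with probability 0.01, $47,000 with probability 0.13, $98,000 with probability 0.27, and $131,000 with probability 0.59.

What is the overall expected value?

$152,117.50

EV(A) = 0.01 × 61000 + 0.13 × 47000 + 0.27 × 98000 + 0.59 × 131000 = 610 + 6110 + 26460 + 77290 = 110470
Branch B: 166000 (certain)
Overall = 0.25 × 110470 + 0.75 × 166000 = 27617.5 + 124500 = 152117.5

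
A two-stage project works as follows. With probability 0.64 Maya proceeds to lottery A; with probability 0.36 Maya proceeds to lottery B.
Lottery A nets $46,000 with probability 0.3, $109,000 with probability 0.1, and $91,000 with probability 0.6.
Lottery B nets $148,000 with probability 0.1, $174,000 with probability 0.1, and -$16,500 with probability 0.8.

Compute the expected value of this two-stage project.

EV(A) = 0.3 × 46000 + 0.1 × 109000 + 0.6 × 91000 = 13800 + 10900 + 54600 = 79300
EV(B) = 0.1 × 148000 + 0.1 × 174000 + 0.8 × (-16500) = 14800 + 17400 − 13200 = 19000
Overall = 0.64 × 79300 + 0.36 × 19000 = 50752 + 6840 = 57592

$57,592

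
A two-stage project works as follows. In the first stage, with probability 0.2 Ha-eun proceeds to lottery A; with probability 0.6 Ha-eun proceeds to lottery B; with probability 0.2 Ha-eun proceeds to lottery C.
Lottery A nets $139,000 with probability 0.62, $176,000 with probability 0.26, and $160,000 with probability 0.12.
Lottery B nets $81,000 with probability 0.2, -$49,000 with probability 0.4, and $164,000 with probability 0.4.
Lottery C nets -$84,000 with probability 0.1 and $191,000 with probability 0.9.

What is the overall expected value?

EV(A) = 0.62 × 139000 + 0.26 × 176000 + 0.12 × 160000 = 86180 + 45760 + 19200 = 151140
EV(B) = 0.2 × 81000 + 0.4 × (-49000) + 0.4 × 164000 = 16200 − 19600 + 65600 = 62200
EV(C) = 0.1 × (-84000) + 0.9 × 191000 = -8400 + 171900 = 163500
Overall = 0.2 × 151140 + 0.6 × 62200 + 0.2 × 163500 = 30228 + 37320 + 32700 = 100248

$100,248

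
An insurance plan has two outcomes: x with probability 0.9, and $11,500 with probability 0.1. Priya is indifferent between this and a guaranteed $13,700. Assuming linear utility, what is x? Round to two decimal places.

x = $13,944.44

0.9·x + 0.1·11500 = 13700
0.9·x = 13700 − 1150 = 12550
x = 12550 / 0.9 = 13944.4444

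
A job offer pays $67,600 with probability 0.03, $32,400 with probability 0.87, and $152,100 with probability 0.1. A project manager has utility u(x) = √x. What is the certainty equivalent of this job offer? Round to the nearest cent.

$41,371.56

E[u] = 0.03·√67600 + 0.87·√32400 + 0.1·√152100 = 0.03·260 + 0.87·180 + 0.1·390 = 203.4
CE = (203.4)² = 41371.56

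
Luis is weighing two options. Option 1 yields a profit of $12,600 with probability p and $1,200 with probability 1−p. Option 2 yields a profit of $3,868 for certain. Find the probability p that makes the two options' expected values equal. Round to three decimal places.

p·12600 + (1−p)·1200 = 3868
11400p + 1200 = 3868
p = (3868 − 1200) / 11400

p = 0.234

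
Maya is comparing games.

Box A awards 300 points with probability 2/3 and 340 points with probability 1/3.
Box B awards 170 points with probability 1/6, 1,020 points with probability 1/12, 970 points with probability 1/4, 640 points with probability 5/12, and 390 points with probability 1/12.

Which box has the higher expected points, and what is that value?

Box B (655 points)

Box A = 2/3 × 300 + 1/3 × 340 = 200 + 113.3333 = 313.3333
Box B = 1/6 × 170 + 1/12 × 1020 + 1/4 × 970 + 5/12 × 640 + 1/12 × 390 = 28.3333 + 85 + 242.5 + 266.6667 + 32.5 = 655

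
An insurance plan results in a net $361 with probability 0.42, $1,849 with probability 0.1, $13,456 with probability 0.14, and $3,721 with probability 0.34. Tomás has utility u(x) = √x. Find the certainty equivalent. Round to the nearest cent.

$2,426.55

E[u] = 0.42·√361 + 0.1·√1849 + 0.14·√13456 + 0.34·√3721 = 0.42·19 + 0.1·43 + 0.14·116 + 0.34·61 = 49.26
CE = (49.26)² = 2426.5476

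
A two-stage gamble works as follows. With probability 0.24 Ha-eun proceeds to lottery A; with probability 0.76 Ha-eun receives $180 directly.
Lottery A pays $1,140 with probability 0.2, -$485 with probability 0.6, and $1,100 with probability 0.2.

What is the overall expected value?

$174.48

EV(A) = 0.2 × 1140 + 0.6 × (-485) + 0.2 × 1100 = 228 − 291 + 220 = 157
Branch B: 180 (certain)
Overall = 0.24 × 157 + 0.76 × 180 = 37.68 + 136.8 = 174.48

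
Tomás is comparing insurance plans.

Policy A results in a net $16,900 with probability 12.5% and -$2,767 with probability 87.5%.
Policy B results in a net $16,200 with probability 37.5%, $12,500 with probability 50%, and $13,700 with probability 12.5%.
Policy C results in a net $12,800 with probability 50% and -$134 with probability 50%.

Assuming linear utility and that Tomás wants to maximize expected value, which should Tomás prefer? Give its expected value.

Policy B ($14,037.50)

Policy A = 0.125 × 16900 + 0.875 × (-2767) = 2112.5 − 2421.125 = -308.625
Policy B = 0.375 × 16200 + 0.5 × 12500 + 0.125 × 13700 = 6075 + 6250 + 1712.5 = 14037.5
Policy C = 0.5 × 12800 + 0.5 × (-134) = 6400 − 67 = 6333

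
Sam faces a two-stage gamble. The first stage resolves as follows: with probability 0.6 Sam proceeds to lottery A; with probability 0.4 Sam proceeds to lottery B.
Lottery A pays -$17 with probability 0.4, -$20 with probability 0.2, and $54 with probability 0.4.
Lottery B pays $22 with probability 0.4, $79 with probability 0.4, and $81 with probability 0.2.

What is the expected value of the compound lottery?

$29.12

EV(A) = 0.4 × (-17) + 0.2 × (-20) + 0.4 × 54 = -6.8 − 4 + 21.6 = 10.8
EV(B) = 0.4 × 22 + 0.4 × 79 + 0.2 × 81 = 8.8 + 31.6 + 16.2 = 56.6
Overall = 0.6 × 10.8 + 0.4 × 56.6 = 6.48 + 22.64 = 29.12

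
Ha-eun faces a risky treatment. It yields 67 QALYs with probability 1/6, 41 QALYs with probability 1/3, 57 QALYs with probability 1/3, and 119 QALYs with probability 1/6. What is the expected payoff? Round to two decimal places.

EV = 1/6 × 67 + 1/3 × 41 + 1/3 × 57 + 1/6 × 119 = 11.1667 + 13.6667 + 19 + 19.8333 = 63.6667

63.67 QALYs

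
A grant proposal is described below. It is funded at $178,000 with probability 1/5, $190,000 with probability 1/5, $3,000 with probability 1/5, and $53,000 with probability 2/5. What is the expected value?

EV = 1/5 × 178000 + 1/5 × 190000 + 1/5 × 3000 + 2/5 × 53000 = 35600 + 38000 + 600 + 21200 = 95400

$95,400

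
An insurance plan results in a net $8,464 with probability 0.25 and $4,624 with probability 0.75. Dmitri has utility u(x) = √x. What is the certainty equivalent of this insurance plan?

$5,476

E[u] = 0.25·√8464 + 0.75·√4624 = 0.25·92 + 0.75·68 = 74
CE = (74)² = 5476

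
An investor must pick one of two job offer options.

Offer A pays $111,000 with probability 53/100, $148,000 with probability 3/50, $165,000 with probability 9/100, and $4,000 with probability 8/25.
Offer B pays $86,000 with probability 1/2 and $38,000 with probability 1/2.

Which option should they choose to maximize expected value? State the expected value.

Offer A ($83,840)

Offer A = 53/100 × 111000 + 3/50 × 148000 + 9/100 × 165000 + 8/25 × 4000 = 58830 + 8880 + 14850 + 1280 = 83840
Offer B = 1/2 × 86000 + 1/2 × 38000 = 43000 + 19000 = 62000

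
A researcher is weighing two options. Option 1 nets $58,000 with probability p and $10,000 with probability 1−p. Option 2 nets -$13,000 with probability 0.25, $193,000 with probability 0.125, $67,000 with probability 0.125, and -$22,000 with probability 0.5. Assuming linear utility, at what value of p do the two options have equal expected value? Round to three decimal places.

p = 0.172

EV(Option 2) = 0.25 × (-13000) + 0.125 × 193000 + 0.125 × 67000 + 0.5 × (-22000) = -3250 + 24125 + 8375 − 11000 = 18250
p·58000 + (1−p)·10000 = 18250
48000p + 10000 = 18250
p = (18250 − 10000) / 48000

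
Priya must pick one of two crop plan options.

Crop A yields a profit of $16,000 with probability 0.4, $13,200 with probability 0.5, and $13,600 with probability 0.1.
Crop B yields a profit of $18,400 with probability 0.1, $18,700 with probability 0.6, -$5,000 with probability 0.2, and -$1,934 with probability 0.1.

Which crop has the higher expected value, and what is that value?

Crop A ($14,360)

Crop A = 0.4 × 16000 + 0.5 × 13200 + 0.1 × 13600 = 6400 + 6600 + 1360 = 14360
Crop B = 0.1 × 18400 + 0.6 × 18700 + 0.2 × (-5000) + 0.1 × (-1934) = 1840 + 11220 − 1000 − 193.4 = 11866.6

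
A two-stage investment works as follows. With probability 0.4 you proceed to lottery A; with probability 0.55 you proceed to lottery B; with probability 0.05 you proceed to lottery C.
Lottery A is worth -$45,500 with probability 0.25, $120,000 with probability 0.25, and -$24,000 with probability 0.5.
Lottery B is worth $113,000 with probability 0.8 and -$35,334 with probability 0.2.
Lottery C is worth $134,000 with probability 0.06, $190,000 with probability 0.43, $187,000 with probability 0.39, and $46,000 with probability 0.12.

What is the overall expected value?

EV(A) = 0.25 × (-45500) + 0.25 × 120000 + 0.5 × (-24000) = -11375 + 30000 − 12000 = 6625
EV(B) = 0.8 × 113000 + 0.2 × (-35334) = 90400 − 7066.8 = 83333.2
EV(C) = 0.06 × 134000 + 0.43 × 190000 + 0.39 × 187000 + 0.12 × 46000 = 8040 + 81700 + 72930 + 5520 = 168190
Overall = 0.4 × 6625 + 0.55 × 83333.2 + 0.05 × 168190 = 2650 + 45833.26 + 8409.5 = 56892.76

$56,892.76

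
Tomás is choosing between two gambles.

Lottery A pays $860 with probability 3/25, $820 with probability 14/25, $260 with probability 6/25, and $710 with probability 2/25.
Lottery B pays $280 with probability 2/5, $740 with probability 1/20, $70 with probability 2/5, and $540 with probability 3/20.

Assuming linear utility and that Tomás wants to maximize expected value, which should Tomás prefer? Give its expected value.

Lottery A = 3/25 × 860 + 14/25 × 820 + 6/25 × 260 + 2/25 × 710 = 103.2 + 459.2 + 62.4 + 56.8 = 681.6
Lottery B = 2/5 × 280 + 1/20 × 740 + 2/5 × 70 + 3/20 × 540 = 112 + 37 + 28 + 81 = 258

Lottery A ($681.60)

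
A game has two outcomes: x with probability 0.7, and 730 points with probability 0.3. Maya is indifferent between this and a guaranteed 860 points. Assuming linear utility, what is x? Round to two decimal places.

0.7·x + 0.3·730 = 860
0.7·x = 860 − 219 = 641
x = 641 / 0.7 = 915.7143

x = 915.71 points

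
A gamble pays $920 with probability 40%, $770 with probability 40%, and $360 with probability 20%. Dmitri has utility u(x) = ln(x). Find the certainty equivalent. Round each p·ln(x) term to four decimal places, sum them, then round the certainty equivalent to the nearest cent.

E[u] = 0.4·ln(920) + 0.4·ln(770) + 0.2·ln(360) = 2.7297 + 2.6586 + 1.1772 = 6.5655
CE = e^6.5655 ≈ 710.17

$710.17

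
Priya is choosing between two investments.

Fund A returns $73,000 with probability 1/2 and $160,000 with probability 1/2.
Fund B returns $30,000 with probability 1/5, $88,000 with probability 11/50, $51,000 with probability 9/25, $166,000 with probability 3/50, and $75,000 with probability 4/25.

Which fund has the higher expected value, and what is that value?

Fund A ($116,500)

Fund A = 1/2 × 73000 + 1/2 × 160000 = 36500 + 80000 = 116500
Fund B = 1/5 × 30000 + 11/50 × 88000 + 9/25 × 51000 + 3/50 × 166000 + 4/25 × 75000 = 6000 + 19360 + 18360 + 9960 + 12000 = 65680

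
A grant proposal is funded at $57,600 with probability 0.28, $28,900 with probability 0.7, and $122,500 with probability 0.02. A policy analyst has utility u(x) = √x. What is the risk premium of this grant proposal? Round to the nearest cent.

E[u] = 0.28·√57600 + 0.7·√28900 + 0.02·√122500 = 0.28·240 + 0.7·170 + 0.02·350 = 193.2
CE = (193.2)² = 37326.24
Risk premium = EV − CE = 38808 − 37326.24 = 1481.76

$1,481.76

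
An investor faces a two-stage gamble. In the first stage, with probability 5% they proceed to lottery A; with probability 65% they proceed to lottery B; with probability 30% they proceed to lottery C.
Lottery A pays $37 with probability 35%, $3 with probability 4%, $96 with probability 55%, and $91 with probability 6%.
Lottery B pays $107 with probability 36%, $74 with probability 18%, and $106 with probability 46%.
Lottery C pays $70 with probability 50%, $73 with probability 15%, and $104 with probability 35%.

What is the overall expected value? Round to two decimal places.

$93.66

EV(A) = 0.35 × 37 + 0.04 × 3 + 0.55 × 96 + 0.06 × 91 = 12.95 + 0.12 + 52.8 + 5.46 = 71.33
EV(B) = 0.36 × 107 + 0.18 × 74 + 0.46 × 106 = 38.52 + 13.32 + 48.76 = 100.6
EV(C) = 0.5 × 70 + 0.15 × 73 + 0.35 × 104 = 35 + 10.95 + 36.4 = 82.35
Overall = 0.05 × 71.33 + 0.65 × 100.6 + 0.3 × 82.35 = 3.5665 + 65.39 + 24.705 = 93.6615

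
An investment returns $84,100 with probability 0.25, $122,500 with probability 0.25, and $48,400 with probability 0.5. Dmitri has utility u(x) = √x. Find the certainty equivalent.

$72,900

E[u] = 0.25·√84100 + 0.25·√122500 + 0.5·√48400 = 0.25·290 + 0.25·350 + 0.5·220 = 270
CE = (270)² = 72900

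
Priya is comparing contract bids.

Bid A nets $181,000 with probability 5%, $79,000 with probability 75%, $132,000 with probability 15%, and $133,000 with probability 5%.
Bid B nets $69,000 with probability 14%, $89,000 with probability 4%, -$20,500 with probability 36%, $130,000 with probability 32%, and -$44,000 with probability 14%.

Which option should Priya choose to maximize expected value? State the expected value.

Bid A = 0.05 × 181000 + 0.75 × 79000 + 0.15 × 132000 + 0.05 × 133000 = 9050 + 59250 + 19800 + 6650 = 94750
Bid B = 0.14 × 69000 + 0.04 × 89000 + 0.36 × (-20500) + 0.32 × 130000 + 0.14 × (-44000) = 9660 + 3560 − 7380 + 41600 − 6160 = 41280

Bid A ($94,750)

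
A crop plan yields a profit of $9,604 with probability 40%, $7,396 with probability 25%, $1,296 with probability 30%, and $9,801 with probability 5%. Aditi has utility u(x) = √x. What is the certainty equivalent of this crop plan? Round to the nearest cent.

E[u] = 0.4·√9604 + 0.25·√7396 + 0.3·√1296 + 0.05·√9801 = 0.4·98 + 0.25·86 + 0.3·36 + 0.05·99 = 76.45
CE = (76.45)² = 5844.6025

$5,844.60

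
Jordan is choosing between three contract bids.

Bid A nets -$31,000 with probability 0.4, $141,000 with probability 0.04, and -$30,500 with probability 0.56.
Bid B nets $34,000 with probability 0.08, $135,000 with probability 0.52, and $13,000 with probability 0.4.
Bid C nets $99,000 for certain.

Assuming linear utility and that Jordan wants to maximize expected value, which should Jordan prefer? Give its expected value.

Bid C ($99,000)

Bid A = 0.4 × (-31000) + 0.04 × 141000 + 0.56 × (-30500) = -12400 + 5640 − 17080 = -23840
Bid B = 0.08 × 34000 + 0.52 × 135000 + 0.4 × 13000 = 2720 + 70200 + 5200 = 78120
Bid C: 99000 (certain)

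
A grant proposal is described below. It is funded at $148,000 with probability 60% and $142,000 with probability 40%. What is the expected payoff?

EV = 0.6 × 148000 + 0.4 × 142000 = 88800 + 56800 = 145600

$145,600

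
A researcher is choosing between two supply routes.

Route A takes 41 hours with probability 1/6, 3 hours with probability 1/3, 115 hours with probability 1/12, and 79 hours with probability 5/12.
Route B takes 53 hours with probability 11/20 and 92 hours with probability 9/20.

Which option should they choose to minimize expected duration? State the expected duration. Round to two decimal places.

Route A (50.33 hours)

Route A = 1/6 × 41 + 1/3 × 3 + 1/12 × 115 + 5/12 × 79 = 6.8333 + 1 + 9.5833 + 32.9167 = 50.3333
Route B = 11/20 × 53 + 9/20 × 92 = 29.15 + 41.4 = 70.55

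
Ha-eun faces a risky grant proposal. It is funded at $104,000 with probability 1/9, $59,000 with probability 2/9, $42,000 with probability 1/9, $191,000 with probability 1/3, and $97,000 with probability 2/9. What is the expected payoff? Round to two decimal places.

$114,555.56

EV = 1/9 × 104000 + 2/9 × 59000 + 1/9 × 42000 + 1/3 × 191000 + 2/9 × 97000 = 11555.5556 + 13111.1111 + 4666.6667 + 63666.6667 + 21555.5556 = 114555.5556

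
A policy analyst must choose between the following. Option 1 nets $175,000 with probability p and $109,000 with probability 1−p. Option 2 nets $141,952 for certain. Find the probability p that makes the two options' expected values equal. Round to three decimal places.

p = 0.499

p·175000 + (1−p)·109000 = 141952
66000p + 109000 = 141952
p = (141952 − 109000) / 66000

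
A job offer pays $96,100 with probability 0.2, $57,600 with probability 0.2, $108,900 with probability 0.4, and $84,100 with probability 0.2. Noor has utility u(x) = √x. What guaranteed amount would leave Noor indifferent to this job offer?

E[u] = 0.2·√96100 + 0.2·√57600 + 0.4·√108900 + 0.2·√84100 = 0.2·310 + 0.2·240 + 0.4·330 + 0.2·290 = 300
CE = (300)² = 90000

$90,000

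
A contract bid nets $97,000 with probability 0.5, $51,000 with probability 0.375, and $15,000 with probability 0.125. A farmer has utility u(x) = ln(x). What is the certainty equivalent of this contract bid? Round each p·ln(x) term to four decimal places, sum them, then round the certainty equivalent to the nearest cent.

$60,355.06

E[u] = 0.5·ln(97000) + 0.375·ln(51000) + 0.125·ln(15000) = 5.7412 + 4.0648 + 1.2020 = 11.0080
CE = e^11.0080 ≈ 60355.06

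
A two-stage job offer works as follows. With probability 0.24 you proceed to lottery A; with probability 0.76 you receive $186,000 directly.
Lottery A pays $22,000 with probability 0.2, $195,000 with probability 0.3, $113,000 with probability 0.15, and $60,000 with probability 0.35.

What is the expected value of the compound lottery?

$165,564

EV(A) = 0.2 × 22000 + 0.3 × 195000 + 0.15 × 113000 + 0.35 × 60000 = 4400 + 58500 + 16950 + 21000 = 100850
Branch B: 186000 (certain)
Overall = 0.24 × 100850 + 0.76 × 186000 = 24204 + 141360 = 165564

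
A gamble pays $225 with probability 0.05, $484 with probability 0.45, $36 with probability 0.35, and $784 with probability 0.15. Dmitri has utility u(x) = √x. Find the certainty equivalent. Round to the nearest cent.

E[u] = 0.05·√225 + 0.45·√484 + 0.35·√36 + 0.15·√784 = 0.05·15 + 0.45·22 + 0.35·6 + 0.15·28 = 16.95
CE = (16.95)² = 287.3025

$287.30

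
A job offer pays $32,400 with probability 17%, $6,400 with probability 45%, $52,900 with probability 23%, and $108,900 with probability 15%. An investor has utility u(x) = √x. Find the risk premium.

E[u] = 0.17·√32400 + 0.45·√6400 + 0.23·√52900 + 0.15·√108900 = 0.17·180 + 0.45·80 + 0.23·230 + 0.15·330 = 169
CE = (169)² = 28561
Risk premium = EV − CE = 36890 − 28561 = 8329

$8,329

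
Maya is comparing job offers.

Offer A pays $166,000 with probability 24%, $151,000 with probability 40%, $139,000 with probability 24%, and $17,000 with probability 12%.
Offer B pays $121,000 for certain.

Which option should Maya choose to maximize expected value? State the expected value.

Offer A = 0.24 × 166000 + 0.4 × 151000 + 0.24 × 139000 + 0.12 × 17000 = 39840 + 60400 + 33360 + 2040 = 135640
Offer B: 121000 (certain)

Offer A ($135,640)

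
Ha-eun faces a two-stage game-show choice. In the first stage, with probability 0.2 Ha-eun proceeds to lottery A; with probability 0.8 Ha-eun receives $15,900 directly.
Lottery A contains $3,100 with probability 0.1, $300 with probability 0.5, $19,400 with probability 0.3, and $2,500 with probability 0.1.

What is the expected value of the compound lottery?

EV(A) = 0.1 × 3100 + 0.5 × 300 + 0.3 × 19400 + 0.1 × 2500 = 310 + 150 + 5820 + 250 = 6530
Branch B: 15900 (certain)
Overall = 0.2 × 6530 + 0.8 × 15900 = 1306 + 12720 = 14026

$14,026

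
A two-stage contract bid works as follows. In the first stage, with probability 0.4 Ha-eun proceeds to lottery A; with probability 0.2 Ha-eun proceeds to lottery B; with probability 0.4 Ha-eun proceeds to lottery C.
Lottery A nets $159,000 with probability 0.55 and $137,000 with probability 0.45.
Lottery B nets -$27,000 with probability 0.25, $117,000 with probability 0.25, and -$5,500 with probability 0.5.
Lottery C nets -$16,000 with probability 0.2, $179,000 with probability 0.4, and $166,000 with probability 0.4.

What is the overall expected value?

EV(A) = 0.55 × 159000 + 0.45 × 137000 = 87450 + 61650 = 149100
EV(B) = 0.25 × (-27000) + 0.25 × 117000 + 0.5 × (-5500) = -6750 + 29250 − 2750 = 19750
EV(C) = 0.2 × (-16000) + 0.4 × 179000 + 0.4 × 166000 = -3200 + 71600 + 66400 = 134800
Overall = 0.4 × 149100 + 0.2 × 19750 + 0.4 × 134800 = 59640 + 3950 + 53920 = 117510

$117,510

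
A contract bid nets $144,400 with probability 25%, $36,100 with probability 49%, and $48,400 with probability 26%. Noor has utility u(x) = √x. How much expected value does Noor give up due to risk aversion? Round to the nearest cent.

E[u] = 0.25·√144400 + 0.49·√36100 + 0.26·√48400 = 0.25·380 + 0.49·190 + 0.26·220 = 245.3
CE = (245.3)² = 60172.09
Risk premium = EV − CE = 66373 − 60172.09 = 6200.91

$6,200.91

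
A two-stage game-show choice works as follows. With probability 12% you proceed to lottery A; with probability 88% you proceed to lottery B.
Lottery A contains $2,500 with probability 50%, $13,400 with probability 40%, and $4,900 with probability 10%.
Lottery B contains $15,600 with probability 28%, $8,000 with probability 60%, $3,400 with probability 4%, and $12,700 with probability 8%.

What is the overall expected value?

EV(A) = 0.5 × 2500 + 0.4 × 13400 + 0.1 × 4900 = 1250 + 5360 + 490 = 7100
EV(B) = 0.28 × 15600 + 0.6 × 8000 + 0.04 × 3400 + 0.08 × 12700 = 4368 + 4800 + 136 + 1016 = 10320
Overall = 0.12 × 7100 + 0.88 × 10320 = 852 + 9081.6 = 9933.6

$9,933.60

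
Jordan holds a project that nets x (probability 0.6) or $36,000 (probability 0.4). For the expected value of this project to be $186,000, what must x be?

0.6·x + 0.4·36000 = 186000
0.6·x = 186000 − 14400 = 171600
x = 171600 / 0.6 = 286000

x = $286,000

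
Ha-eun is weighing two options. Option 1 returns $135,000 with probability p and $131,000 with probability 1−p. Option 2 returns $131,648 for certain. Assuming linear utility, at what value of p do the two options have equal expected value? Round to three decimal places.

p·135000 + (1−p)·131000 = 131648
4000p + 131000 = 131648
p = (131648 − 131000) / 4000

p = 0.162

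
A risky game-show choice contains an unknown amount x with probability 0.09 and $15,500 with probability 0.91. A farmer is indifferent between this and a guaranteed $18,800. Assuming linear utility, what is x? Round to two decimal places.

x = $52,166.67

0.09·x + 0.91·15500 = 18800
0.09·x = 18800 − 14105 = 4695
x = 4695 / 0.09 = 52166.6667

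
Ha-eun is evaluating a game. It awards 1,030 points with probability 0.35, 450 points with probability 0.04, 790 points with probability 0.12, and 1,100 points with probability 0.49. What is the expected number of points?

1012.3 points

EV = 0.35 × 1030 + 0.04 × 450 + 0.12 × 790 + 0.49 × 1100 = 360.5 + 18 + 94.8 + 539 = 1012.3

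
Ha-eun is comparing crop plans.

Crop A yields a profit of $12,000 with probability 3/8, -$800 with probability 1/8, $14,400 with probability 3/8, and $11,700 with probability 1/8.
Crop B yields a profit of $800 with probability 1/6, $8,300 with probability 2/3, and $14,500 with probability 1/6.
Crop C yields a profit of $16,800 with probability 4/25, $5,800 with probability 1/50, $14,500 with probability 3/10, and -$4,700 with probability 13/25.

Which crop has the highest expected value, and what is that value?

Crop A = 3/8 × 12000 + 1/8 × (-800) + 3/8 × 14400 + 1/8 × 11700 = 4500 − 100 + 5400 + 1462.5 = 11262.5
Crop B = 1/6 × 800 + 2/3 × 8300 + 1/6 × 14500 = 133.3333 + 5533.3333 + 2416.6667 = 8083.3333
Crop C = 4/25 × 16800 + 1/50 × 5800 + 3/10 × 14500 + 13/25 × (-4700) = 2688 + 116 + 4350 − 2444 = 4710

Crop A ($11,262.50)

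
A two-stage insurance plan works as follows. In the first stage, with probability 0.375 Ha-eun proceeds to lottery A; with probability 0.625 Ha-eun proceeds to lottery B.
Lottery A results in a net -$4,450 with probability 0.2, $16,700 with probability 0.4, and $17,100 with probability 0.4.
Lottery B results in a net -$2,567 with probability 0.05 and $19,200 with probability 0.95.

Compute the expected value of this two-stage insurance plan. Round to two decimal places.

EV(A) = 0.2 × (-4450) + 0.4 × 16700 + 0.4 × 17100 = -890 + 6680 + 6840 = 12630
EV(B) = 0.05 × (-2567) + 0.95 × 19200 = -128.35 + 18240 = 18111.65
Overall = 0.375 × 12630 + 0.625 × 18111.65 = 4736.25 + 11319.78125 = 16056.03125

$16,056.03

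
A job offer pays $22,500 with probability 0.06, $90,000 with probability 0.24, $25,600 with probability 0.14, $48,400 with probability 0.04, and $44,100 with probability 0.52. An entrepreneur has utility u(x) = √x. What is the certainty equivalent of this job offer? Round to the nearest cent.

E[u] = 0.06·√22500 + 0.24·√90000 + 0.14·√25600 + 0.04·√48400 + 0.52·√44100 = 0.06·150 + 0.24·300 + 0.14·160 + 0.04·220 + 0.52·210 = 221.4
CE = (221.4)² = 49017.96

$49,017.96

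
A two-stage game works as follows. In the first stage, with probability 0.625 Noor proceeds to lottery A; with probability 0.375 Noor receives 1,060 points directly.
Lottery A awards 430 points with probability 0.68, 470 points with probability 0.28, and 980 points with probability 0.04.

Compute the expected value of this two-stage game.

EV(A) = 0.68 × 430 + 0.28 × 470 + 0.04 × 980 = 292.4 + 131.6 + 39.2 = 463.2
Branch B: 1060 (certain)
Overall = 0.625 × 463.2 + 0.375 × 1060 = 289.5 + 397.5 = 687

687 points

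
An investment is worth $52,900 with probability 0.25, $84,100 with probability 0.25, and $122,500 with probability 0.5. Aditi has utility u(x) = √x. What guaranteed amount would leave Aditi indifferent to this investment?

E[u] = 0.25·√52900 + 0.25·√84100 + 0.5·√122500 = 0.25·230 + 0.25·290 + 0.5·350 = 305
CE = (305)² = 93025

$93,025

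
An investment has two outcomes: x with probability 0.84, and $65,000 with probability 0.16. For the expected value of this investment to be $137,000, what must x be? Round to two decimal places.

x = $150,714.29

0.84·x + 0.16·65000 = 137000
0.84·x = 137000 − 10400 = 126600
x = 126600 / 0.84 = 150714.2857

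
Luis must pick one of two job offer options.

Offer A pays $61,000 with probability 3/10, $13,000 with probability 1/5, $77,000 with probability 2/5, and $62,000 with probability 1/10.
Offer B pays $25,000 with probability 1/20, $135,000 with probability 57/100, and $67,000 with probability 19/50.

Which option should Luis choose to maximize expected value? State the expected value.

Offer B ($103,660)

Offer A = 3/10 × 61000 + 1/5 × 13000 + 2/5 × 77000 + 1/10 × 62000 = 18300 + 2600 + 30800 + 6200 = 57900
Offer B = 1/20 × 25000 + 57/100 × 135000 + 19/50 × 67000 = 1250 + 76950 + 25460 = 103660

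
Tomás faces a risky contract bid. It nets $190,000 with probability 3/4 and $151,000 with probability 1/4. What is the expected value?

$180,250

EV = 3/4 × 190000 + 1/4 × 151000 = 142500 + 37750 = 180250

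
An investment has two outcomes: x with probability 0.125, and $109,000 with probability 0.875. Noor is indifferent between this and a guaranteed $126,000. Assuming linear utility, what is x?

0.125·x + 0.875·109000 = 126000
0.125·x = 126000 − 95375 = 30625
x = 30625 / 0.125 = 245000

x = $245,000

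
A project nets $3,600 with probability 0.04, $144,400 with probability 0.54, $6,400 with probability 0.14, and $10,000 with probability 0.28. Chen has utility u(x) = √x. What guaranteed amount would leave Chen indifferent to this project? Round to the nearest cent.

$60,910.24

E[u] = 0.04·√3600 + 0.54·√144400 + 0.14·√6400 + 0.28·√10000 = 0.04·60 + 0.54·380 + 0.14·80 + 0.28·100 = 246.8
CE = (246.8)² = 60910.24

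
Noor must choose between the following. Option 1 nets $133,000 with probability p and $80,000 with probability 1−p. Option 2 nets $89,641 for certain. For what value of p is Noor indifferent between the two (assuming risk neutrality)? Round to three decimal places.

p·133000 + (1−p)·80000 = 89641
53000p + 80000 = 89641
p = (89641 − 80000) / 53000

p = 0.182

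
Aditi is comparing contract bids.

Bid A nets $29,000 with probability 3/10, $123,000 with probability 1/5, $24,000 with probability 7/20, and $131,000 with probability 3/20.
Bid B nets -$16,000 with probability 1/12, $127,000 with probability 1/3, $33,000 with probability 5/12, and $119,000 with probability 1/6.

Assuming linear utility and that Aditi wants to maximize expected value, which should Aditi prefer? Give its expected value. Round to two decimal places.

Bid B ($74,583.33)

Bid A = 3/10 × 29000 + 1/5 × 123000 + 7/20 × 24000 + 3/20 × 131000 = 8700 + 24600 + 8400 + 19650 = 61350
Bid B = 1/12 × (-16000) + 1/3 × 127000 + 5/12 × 33000 + 1/6 × 119000 = -1333.3333 + 42333.3333 + 13750 + 19833.3333 = 74583.3333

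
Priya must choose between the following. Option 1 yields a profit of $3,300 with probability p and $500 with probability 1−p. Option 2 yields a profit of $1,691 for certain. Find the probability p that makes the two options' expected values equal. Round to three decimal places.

p·3300 + (1−p)·500 = 1691
2800p + 500 = 1691
p = (1691 − 500) / 2800

p = 0.425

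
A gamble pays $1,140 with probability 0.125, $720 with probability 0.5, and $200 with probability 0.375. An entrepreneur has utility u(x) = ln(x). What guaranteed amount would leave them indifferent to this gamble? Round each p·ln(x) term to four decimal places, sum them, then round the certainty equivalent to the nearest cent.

E[u] = 0.125·ln(1140) + 0.5·ln(720) + 0.375·ln(200) = 0.8798 + 3.2896 + 1.9869 = 6.1563
CE = e^6.1563 ≈ 471.68

$471.68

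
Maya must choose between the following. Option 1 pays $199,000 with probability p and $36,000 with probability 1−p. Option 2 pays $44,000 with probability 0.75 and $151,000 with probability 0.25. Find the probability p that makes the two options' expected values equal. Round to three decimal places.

EV(Option 2) = 0.75 × 44000 + 0.25 × 151000 = 33000 + 37750 = 70750
p·199000 + (1−p)·36000 = 70750
163000p + 36000 = 70750
p = (70750 − 36000) / 163000

p = 0.213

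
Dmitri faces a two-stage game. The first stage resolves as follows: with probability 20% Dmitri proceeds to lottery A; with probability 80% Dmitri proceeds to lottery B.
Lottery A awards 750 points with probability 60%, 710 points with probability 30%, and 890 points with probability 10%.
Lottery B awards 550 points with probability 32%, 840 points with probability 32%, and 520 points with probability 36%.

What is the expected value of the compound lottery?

EV(A) = 0.6 × 750 + 0.3 × 710 + 0.1 × 890 = 450 + 213 + 89 = 752
EV(B) = 0.32 × 550 + 0.32 × 840 + 0.36 × 520 = 176 + 268.8 + 187.2 = 632
Overall = 0.2 × 752 + 0.8 × 632 = 150.4 + 505.6 = 656

656 points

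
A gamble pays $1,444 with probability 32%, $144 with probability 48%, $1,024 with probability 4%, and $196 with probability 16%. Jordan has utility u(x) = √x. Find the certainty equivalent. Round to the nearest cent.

E[u] = 0.32·√1444 + 0.48·√144 + 0.04·√1024 + 0.16·√196 = 0.32·38 + 0.48·12 + 0.04·32 + 0.16·14 = 21.44
CE = (21.44)² = 459.6736

$459.67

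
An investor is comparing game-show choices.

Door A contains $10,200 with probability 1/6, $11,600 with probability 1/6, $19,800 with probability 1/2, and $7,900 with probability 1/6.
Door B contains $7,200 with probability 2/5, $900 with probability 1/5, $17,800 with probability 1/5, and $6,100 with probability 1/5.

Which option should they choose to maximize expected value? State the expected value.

Door A = 1/6 × 10200 + 1/6 × 11600 + 1/2 × 19800 + 1/6 × 7900 = 1700 + 1933.3333 + 9900 + 1316.6667 = 14850
Door B = 2/5 × 7200 + 1/5 × 900 + 1/5 × 17800 + 1/5 × 6100 = 2880 + 180 + 3560 + 1220 = 7840

Door A ($14,850)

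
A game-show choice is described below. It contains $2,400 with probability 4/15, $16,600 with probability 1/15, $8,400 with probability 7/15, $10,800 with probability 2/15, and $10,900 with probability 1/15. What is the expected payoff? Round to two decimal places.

EV = 4/15 × 2400 + 1/15 × 16600 + 7/15 × 8400 + 2/15 × 10800 + 1/15 × 10900 = 640 + 1106.6667 + 3920 + 1440 + 726.6667 = 7833.3333

$7,833.33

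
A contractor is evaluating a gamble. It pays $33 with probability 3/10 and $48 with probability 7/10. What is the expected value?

EV = 3/10 × 33 + 7/10 × 48 = 9.9 + 33.6 = 43.5

$43.50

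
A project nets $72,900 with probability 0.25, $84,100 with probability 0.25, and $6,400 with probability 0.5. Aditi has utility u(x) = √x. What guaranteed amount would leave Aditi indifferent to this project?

E[u] = 0.25·√72900 + 0.25·√84100 + 0.5·√6400 = 0.25·270 + 0.25·290 + 0.5·80 = 180
CE = (180)² = 32400

$32,400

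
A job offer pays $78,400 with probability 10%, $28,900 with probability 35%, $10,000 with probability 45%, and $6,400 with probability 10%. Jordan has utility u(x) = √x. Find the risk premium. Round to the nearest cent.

E[u] = 0.1·√78400 + 0.35·√28900 + 0.45·√10000 + 0.1·√6400 = 0.1·280 + 0.35·170 + 0.45·100 + 0.1·80 = 140.5
CE = (140.5)² = 19740.25
Risk premium = EV − CE = 23095 − 19740.25 = 3354.75

$3,354.75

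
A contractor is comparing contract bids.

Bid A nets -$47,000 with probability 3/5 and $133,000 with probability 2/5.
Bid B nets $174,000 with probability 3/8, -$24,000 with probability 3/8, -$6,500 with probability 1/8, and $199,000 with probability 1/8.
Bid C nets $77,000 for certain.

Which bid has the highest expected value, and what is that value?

Bid A = 3/5 × (-47000) + 2/5 × 133000 = -28200 + 53200 = 25000
Bid B = 3/8 × 174000 + 3/8 × (-24000) + 1/8 × (-6500) + 1/8 × 199000 = 65250 − 9000 − 812.5 + 24875 = 80312.5
Bid C: 77000 (certain)

Bid B ($80,312.50)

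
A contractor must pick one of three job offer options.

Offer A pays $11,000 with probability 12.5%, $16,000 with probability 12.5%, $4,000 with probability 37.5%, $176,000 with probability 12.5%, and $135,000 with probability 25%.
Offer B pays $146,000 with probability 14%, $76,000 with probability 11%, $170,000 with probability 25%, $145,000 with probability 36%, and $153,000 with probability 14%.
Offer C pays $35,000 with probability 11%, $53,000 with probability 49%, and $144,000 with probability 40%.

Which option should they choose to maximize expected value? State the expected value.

Offer A = 0.125 × 11000 + 0.125 × 16000 + 0.375 × 4000 + 0.125 × 176000 + 0.25 × 135000 = 1375 + 2000 + 1500 + 22000 + 33750 = 60625
Offer B = 0.14 × 146000 + 0.11 × 76000 + 0.25 × 170000 + 0.36 × 145000 + 0.14 × 153000 = 20440 + 8360 + 42500 + 52200 + 21420 = 144920
Offer C = 0.11 × 35000 + 0.49 × 53000 + 0.4 × 144000 = 3850 + 25970 + 57600 = 87420

Offer B ($144,920)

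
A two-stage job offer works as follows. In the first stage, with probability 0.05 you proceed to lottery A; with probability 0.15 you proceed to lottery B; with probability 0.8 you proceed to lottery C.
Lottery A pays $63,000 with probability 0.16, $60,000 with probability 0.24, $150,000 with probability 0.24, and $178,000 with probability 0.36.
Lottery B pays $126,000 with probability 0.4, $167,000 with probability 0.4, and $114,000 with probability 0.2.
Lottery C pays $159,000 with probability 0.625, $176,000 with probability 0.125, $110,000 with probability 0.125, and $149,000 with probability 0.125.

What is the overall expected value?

EV(A) = 0.16 × 63000 + 0.24 × 60000 + 0.24 × 150000 + 0.36 × 178000 = 10080 + 14400 + 36000 + 64080 = 124560
EV(B) = 0.4 × 126000 + 0.4 × 167000 + 0.2 × 114000 = 50400 + 66800 + 22800 = 140000
EV(C) = 0.625 × 159000 + 0.125 × 176000 + 0.125 × 110000 + 0.125 × 149000 = 99375 + 22000 + 13750 + 18625 = 153750
Overall = 0.05 × 124560 + 0.15 × 140000 + 0.8 × 153750 = 6228 + 21000 + 123000 = 150228

$150,228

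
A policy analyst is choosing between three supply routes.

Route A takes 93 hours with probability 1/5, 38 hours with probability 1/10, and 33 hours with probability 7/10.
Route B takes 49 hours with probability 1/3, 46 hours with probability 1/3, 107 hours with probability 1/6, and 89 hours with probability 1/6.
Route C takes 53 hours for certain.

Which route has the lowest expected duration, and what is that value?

Route A = 1/5 × 93 + 1/10 × 38 + 7/10 × 33 = 18.6 + 3.8 + 23.1 = 45.5
Route B = 1/3 × 49 + 1/3 × 46 + 1/6 × 107 + 1/6 × 89 = 16.3333 + 15.3333 + 17.8333 + 14.8333 = 64.3333
Route C: 53 (certain)

Route A (45.5 hours)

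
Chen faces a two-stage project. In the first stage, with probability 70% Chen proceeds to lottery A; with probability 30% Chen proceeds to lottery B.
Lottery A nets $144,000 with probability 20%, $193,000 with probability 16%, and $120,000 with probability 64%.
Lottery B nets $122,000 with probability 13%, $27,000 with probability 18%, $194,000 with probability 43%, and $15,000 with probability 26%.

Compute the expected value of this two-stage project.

$127,948

EV(A) = 0.2 × 144000 + 0.16 × 193000 + 0.64 × 120000 = 28800 + 30880 + 76800 = 136480
EV(B) = 0.13 × 122000 + 0.18 × 27000 + 0.43 × 194000 + 0.26 × 15000 = 15860 + 4860 + 83420 + 3900 = 108040
Overall = 0.7 × 136480 + 0.3 × 108040 = 95536 + 32412 = 127948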